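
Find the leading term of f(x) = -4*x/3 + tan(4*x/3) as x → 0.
64*x**3/81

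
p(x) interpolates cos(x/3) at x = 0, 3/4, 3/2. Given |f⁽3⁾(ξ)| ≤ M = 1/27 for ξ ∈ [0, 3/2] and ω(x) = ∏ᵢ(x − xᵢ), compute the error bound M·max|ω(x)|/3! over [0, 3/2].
sqrt(3)/1728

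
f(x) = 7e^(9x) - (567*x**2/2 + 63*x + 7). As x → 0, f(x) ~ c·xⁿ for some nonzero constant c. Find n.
3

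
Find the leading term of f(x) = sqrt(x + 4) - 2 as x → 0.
x/4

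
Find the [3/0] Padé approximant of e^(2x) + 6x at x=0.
4*x**3/3 + 2*x**2 + 8*x + 1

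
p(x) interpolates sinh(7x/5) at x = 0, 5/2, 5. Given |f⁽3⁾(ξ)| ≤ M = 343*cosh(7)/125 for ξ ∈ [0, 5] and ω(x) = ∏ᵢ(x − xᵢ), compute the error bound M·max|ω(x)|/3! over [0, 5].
343*sqrt(3)*cosh(7)/216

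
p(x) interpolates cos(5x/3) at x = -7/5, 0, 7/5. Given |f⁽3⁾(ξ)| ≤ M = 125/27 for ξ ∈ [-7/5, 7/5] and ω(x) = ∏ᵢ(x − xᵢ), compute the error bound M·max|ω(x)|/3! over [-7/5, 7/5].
343*sqrt(3)/729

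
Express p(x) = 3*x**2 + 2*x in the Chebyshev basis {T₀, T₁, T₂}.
(3/2)T₀ + (2)T₁ + (3/2)T₂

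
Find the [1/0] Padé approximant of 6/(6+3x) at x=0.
1 - x/2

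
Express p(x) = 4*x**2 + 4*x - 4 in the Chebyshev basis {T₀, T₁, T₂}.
(-2)T₀ + (4)T₁ + (2)T₂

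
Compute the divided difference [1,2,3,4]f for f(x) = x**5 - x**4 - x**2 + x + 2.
55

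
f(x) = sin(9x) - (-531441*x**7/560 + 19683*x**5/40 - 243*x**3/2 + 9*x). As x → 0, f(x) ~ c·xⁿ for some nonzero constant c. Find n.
9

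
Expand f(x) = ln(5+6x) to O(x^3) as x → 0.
log(5) + 6*x/5 - 18*x**2/25 + O(x**3)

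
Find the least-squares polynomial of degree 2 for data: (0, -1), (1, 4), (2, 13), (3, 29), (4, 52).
-23/35 + (57/70)x + (43/14)x²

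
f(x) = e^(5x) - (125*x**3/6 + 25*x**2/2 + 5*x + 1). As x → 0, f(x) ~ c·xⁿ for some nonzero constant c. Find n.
4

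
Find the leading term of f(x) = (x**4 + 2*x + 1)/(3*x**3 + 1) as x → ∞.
x/3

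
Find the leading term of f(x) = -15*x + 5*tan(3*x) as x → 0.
45*x**3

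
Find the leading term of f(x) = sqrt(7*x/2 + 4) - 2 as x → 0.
7*x/8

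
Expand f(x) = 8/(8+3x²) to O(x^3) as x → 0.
1 - 3*x**2/8 + O(x**3)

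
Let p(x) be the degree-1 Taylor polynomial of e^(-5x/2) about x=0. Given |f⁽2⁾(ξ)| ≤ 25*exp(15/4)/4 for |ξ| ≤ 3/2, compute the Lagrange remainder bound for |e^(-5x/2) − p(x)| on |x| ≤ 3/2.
225*exp(15/4)/32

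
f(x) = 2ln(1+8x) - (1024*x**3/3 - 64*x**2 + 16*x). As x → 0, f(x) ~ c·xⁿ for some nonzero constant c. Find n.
4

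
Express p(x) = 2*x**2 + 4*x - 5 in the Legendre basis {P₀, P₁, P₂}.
(-13/3)P₀ + (4)P₁ + (4/3)P₂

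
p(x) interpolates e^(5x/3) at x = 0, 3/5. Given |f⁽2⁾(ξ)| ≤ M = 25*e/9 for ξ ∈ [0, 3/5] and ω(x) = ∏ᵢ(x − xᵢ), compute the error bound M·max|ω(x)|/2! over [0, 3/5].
e/8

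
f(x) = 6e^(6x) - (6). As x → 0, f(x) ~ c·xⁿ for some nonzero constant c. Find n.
1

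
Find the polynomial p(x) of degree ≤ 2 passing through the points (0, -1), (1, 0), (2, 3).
x**2 - 1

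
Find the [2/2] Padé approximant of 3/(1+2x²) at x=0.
3/(2*x**2 + 1)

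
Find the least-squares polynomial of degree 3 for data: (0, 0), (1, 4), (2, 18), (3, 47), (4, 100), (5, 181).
(61/42)x + (43/28)x² + (13/12)x³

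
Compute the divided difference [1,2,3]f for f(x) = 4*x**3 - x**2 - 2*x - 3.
23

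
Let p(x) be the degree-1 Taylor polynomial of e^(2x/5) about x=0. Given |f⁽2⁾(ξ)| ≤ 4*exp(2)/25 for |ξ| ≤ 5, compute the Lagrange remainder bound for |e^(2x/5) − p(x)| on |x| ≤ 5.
2*exp(2)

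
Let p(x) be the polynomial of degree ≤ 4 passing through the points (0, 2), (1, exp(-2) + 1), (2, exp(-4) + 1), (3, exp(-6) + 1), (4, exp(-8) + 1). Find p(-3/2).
(-2772*exp(6) - 1540*exp(2) + 315 + 2970*exp(4) + 1283*exp(8))*exp(-8)/128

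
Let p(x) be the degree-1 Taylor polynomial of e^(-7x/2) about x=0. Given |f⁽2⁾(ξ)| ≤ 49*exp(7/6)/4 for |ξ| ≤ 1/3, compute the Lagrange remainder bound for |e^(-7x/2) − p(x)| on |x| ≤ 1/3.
49*exp(7/6)/72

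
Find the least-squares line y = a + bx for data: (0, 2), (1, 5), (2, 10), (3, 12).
a = 2, b = 7/2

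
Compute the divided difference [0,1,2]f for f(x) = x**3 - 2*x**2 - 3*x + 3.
1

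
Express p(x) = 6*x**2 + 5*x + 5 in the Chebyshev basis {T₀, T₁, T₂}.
(8)T₀ + (5)T₁ + (3)T₂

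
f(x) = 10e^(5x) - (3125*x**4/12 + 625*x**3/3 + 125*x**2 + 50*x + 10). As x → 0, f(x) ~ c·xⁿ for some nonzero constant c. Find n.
5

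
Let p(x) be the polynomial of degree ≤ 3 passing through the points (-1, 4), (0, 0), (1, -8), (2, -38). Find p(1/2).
-19/8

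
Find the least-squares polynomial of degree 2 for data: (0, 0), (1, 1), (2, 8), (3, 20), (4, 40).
1/7 + (-167/70)x + (43/14)x²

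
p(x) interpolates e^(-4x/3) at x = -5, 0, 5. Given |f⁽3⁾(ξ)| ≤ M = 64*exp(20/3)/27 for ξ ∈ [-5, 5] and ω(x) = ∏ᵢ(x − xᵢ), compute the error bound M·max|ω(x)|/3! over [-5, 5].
8000*sqrt(3)*exp(20/3)/729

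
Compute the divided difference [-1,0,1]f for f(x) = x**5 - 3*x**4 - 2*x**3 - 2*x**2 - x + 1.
-5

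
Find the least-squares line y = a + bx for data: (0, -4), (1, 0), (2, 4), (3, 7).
a = -19/5, b = 37/10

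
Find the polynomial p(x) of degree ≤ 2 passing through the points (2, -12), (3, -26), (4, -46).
-3*x**2 + x - 2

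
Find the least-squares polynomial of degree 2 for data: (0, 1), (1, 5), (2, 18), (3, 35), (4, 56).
3/7 + (22/7)x + (19/7)x²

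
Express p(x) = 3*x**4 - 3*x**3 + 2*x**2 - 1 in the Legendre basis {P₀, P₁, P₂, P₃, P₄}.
(4/15)P₀ + (-9/5)P₁ + (64/21)P₂ + (-6/5)P₃ + (24/35)P₄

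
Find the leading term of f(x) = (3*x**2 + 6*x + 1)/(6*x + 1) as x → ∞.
x/2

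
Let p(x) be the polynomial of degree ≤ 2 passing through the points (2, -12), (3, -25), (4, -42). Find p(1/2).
0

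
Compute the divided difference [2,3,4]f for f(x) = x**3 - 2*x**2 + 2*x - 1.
7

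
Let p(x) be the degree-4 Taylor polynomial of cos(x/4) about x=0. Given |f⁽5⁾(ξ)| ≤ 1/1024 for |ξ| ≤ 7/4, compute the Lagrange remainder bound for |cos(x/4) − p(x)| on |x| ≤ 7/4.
16807/125829120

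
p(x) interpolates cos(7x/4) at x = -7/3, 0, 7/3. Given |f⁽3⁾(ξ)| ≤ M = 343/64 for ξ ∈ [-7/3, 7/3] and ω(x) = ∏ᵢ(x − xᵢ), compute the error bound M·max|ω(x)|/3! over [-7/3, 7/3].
117649*sqrt(3)/46656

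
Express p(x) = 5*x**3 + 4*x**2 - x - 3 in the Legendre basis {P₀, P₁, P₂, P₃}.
(-5/3)P₀ + (2)P₁ + (8/3)P₂ + (2)P₃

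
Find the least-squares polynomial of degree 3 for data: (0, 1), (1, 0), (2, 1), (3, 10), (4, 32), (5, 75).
17/18 + (289/756)x + (-557/252)x² + (55/54)x³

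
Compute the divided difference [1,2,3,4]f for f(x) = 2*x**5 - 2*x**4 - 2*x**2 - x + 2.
110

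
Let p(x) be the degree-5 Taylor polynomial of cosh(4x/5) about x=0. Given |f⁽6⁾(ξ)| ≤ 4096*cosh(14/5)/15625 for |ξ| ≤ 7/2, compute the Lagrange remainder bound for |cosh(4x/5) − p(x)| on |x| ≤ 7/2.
470596*cosh(14/5)/703125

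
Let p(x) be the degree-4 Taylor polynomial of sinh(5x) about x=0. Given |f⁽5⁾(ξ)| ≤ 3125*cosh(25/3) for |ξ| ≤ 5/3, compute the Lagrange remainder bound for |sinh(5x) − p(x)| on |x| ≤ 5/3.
1953125*cosh(25/3)/5832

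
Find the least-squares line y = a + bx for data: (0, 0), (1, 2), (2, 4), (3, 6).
a = 0, b = 2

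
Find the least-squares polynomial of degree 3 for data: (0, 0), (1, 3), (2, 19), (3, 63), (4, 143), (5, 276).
-1/126 + (157/756)x + (157/252)x² + (56/27)x³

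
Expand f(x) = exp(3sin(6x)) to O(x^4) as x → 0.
1 + 18*x + 162*x**2 + 864*x**3 + O(x**4)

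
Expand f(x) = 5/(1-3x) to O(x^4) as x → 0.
5 + 15*x + 45*x**2 + 135*x**3 + O(x**4)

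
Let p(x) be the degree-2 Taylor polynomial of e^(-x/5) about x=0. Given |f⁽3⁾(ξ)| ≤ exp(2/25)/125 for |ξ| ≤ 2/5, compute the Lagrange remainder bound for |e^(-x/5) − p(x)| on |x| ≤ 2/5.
4*exp(2/25)/46875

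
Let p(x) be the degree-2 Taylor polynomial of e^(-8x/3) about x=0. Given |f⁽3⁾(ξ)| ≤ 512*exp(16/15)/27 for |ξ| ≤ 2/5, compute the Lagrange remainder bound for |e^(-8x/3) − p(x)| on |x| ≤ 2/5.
2048*exp(16/15)/10125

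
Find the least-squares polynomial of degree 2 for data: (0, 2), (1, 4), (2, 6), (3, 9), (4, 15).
16/7 + (37/70)x + (9/14)x²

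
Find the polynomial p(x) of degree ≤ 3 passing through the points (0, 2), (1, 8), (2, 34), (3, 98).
3*x**3 + x**2 + 2*x + 2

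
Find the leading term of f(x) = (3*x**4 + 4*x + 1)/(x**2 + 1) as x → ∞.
3*x**2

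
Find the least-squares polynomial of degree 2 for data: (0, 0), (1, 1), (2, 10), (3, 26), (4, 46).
-13/35 + (-81/70)x + (45/14)x²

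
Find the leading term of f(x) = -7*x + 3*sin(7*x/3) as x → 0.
-343*x**3/54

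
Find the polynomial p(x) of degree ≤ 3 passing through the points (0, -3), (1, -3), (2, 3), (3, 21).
x**3 - x - 3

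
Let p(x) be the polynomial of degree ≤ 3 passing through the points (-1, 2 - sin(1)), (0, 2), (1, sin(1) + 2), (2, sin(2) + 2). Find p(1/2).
-sin(2)/16 + 5*sin(1)/8 + 2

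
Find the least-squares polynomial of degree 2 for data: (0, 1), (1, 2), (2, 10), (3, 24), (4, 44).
31/35 + (-62/35)x + (22/7)x²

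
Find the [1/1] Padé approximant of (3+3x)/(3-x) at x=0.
(x + 1)/(1 - x/3)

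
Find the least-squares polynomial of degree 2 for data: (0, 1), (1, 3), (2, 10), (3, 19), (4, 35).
38/35 + (-6/35)x + (15/7)x²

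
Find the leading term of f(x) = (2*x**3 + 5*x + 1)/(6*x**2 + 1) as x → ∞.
x/3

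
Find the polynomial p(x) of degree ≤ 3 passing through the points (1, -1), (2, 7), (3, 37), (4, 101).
2*x**3 - x**2 - 3*x + 1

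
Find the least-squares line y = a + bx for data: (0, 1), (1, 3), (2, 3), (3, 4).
a = 7/5, b = 9/10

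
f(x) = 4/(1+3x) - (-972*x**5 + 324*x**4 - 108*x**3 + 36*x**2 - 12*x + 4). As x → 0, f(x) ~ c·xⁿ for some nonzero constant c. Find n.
6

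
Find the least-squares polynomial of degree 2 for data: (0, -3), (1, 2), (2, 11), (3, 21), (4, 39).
-96/35 + (181/70)x + (27/14)x²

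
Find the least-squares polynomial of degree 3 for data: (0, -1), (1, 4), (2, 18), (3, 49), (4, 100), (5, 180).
-125/126 + (227/108)x + (223/126)x² + (109/108)x³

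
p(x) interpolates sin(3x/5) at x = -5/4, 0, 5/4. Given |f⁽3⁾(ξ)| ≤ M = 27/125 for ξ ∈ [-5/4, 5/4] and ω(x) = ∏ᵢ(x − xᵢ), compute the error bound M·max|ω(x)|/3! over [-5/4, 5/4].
sqrt(3)/64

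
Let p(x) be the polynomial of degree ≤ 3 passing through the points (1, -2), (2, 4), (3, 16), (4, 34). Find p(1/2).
-11/4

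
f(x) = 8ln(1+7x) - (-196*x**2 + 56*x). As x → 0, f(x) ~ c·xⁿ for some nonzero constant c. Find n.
3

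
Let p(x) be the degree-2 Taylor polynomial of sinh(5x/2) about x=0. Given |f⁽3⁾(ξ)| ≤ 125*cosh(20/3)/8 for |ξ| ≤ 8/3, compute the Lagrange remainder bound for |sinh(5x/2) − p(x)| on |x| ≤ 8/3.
4000*cosh(20/3)/81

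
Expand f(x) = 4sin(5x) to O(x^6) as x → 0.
20*x - 250*x**3/3 + 625*x**5/6 + O(x**6)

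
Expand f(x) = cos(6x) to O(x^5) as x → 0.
1 - 18*x**2 + 54*x**4 + O(x**5)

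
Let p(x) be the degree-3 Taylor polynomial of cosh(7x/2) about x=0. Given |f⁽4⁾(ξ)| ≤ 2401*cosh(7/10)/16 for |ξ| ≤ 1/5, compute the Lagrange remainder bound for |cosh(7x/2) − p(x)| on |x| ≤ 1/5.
2401*cosh(7/10)/240000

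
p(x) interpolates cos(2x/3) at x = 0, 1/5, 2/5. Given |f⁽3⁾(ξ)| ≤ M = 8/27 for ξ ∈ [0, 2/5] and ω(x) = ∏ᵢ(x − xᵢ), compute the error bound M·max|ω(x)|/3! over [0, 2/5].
8*sqrt(3)/91125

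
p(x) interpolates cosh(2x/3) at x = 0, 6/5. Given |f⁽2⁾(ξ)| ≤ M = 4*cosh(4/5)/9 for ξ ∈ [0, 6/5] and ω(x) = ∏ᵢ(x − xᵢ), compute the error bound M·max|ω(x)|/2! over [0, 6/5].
2*cosh(4/5)/25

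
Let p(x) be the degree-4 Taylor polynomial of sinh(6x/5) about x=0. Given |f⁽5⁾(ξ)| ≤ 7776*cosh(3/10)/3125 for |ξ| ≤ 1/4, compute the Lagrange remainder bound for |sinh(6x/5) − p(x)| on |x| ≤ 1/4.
81*cosh(3/10)/4000000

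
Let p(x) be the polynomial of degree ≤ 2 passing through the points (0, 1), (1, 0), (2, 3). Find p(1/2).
0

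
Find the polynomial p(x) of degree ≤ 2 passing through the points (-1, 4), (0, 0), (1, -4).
-4*x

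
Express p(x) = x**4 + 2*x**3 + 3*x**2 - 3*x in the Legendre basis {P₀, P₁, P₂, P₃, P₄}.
(6/5)P₀ + (-9/5)P₁ + (18/7)P₂ + (4/5)P₃ + (8/35)P₄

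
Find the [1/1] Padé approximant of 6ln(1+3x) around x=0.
18*x/(3*x/2 + 1)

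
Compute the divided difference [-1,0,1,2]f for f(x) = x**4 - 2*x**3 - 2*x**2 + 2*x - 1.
0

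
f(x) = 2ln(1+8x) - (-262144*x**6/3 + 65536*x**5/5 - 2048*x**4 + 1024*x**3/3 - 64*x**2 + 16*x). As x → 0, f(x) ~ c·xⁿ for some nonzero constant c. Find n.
7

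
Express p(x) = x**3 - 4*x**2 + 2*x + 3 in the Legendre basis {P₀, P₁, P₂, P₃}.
(5/3)P₀ + (13/5)P₁ + (-8/3)P₂ + (2/5)P₃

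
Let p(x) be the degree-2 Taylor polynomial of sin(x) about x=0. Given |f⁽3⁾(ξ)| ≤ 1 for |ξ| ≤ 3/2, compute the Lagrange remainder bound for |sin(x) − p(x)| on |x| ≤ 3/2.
9/16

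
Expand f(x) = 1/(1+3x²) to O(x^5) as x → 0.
1 - 3*x**2 + 9*x**4 + O(x**5)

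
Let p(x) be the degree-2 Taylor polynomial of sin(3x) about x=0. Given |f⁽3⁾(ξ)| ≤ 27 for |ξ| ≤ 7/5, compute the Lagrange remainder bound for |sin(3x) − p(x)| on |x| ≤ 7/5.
3087/250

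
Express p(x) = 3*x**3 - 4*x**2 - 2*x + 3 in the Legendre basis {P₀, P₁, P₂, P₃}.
(5/3)P₀ + (-1/5)P₁ + (-8/3)P₂ + (6/5)P₃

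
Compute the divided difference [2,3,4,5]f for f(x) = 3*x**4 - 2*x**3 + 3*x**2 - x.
40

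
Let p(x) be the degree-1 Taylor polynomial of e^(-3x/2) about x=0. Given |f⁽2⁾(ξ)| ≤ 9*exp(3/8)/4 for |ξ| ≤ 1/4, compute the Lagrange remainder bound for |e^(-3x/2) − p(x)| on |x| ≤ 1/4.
9*exp(3/8)/128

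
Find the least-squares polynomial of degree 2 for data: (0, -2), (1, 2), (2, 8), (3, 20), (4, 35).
-9/5 + (6/5)x + (2)x²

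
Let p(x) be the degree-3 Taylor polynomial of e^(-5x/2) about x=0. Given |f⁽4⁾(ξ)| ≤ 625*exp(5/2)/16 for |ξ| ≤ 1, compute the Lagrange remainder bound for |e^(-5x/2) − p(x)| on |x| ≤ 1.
625*exp(5/2)/384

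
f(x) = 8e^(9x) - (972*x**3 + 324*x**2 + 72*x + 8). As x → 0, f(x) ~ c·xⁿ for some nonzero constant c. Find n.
4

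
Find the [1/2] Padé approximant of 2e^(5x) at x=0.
(10*x/3 + 2)/(25*x**2/6 - 10*x/3 + 1)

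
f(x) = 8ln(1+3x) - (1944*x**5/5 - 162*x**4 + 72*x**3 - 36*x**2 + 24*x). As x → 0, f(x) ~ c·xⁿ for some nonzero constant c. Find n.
6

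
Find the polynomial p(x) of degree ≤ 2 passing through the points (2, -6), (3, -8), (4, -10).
-2*x - 2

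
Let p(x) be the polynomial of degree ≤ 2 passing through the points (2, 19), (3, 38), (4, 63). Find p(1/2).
7/4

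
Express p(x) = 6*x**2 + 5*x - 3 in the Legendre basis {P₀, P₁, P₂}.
-P₀ + (5)P₁ + (4)P₂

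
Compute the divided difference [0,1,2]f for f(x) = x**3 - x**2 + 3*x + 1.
2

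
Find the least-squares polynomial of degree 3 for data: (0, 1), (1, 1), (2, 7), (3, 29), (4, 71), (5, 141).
10/9 + (-757/378)x + (22/63)x² + (61/54)x³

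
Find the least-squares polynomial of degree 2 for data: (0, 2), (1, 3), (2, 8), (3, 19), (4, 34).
72/35 + (-12/7)x + (17/7)x²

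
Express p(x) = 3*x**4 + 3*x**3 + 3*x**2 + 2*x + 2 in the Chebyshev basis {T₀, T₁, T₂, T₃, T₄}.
(37/8)T₀ + (17/4)T₁ + (3)T₂ + (3/4)T₃ + (3/8)T₄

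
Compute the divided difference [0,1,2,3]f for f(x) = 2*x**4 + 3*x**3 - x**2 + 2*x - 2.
15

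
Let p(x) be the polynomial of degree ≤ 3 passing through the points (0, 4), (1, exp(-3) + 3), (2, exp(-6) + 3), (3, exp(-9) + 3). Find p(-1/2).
(-35*exp(6) - 5 + 21*exp(3) + 83*exp(9))*exp(-9)/16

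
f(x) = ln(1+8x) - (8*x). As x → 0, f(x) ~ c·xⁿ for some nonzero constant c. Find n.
2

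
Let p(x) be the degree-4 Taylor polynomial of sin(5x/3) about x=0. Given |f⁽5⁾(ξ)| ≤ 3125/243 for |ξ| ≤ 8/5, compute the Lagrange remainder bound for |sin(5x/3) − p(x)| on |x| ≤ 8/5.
4096/3645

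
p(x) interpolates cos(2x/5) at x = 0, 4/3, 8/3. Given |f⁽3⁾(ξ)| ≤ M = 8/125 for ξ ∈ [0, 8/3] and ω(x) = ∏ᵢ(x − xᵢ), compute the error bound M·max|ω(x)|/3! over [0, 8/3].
512*sqrt(3)/91125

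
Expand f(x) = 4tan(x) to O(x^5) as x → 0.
4*x + 4*x**3/3 + O(x**5)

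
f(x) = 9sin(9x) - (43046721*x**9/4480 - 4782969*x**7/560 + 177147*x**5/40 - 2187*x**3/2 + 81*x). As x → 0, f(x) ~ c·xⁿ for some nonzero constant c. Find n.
11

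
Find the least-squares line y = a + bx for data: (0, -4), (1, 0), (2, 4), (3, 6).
a = -18/5, b = 17/5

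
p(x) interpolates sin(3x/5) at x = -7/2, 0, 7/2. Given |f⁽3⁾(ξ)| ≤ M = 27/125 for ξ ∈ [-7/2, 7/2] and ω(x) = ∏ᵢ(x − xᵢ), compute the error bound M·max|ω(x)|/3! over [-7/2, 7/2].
343*sqrt(3)/1000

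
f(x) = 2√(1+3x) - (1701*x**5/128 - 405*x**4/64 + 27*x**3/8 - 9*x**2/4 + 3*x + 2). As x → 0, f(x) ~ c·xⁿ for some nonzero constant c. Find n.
6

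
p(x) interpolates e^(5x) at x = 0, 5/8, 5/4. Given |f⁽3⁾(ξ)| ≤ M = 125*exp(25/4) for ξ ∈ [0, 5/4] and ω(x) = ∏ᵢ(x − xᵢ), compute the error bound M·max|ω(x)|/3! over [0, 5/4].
15625*sqrt(3)*exp(25/4)/13824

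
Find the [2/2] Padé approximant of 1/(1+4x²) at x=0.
1/(4*x**2 + 1)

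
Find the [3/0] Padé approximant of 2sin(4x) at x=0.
-64*x**3/3 + 8*x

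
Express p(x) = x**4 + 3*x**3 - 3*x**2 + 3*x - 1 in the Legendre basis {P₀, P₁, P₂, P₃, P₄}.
(-9/5)P₀ + (24/5)P₁ + (-10/7)P₂ + (6/5)P₃ + (8/35)P₄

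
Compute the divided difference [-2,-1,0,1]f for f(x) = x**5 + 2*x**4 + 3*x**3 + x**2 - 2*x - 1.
4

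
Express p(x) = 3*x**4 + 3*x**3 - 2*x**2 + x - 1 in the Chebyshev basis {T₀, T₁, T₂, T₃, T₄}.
(-7/8)T₀ + (13/4)T₁ + (1/2)T₂ + (3/4)T₃ + (3/8)T₄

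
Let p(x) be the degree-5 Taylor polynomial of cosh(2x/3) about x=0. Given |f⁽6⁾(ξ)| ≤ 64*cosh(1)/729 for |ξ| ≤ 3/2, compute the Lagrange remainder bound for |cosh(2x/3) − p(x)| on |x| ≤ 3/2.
cosh(1)/720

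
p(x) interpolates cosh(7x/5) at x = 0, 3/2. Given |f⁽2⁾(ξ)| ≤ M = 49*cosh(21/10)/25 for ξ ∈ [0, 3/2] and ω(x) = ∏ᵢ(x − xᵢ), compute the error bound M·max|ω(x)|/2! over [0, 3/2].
441*cosh(21/10)/800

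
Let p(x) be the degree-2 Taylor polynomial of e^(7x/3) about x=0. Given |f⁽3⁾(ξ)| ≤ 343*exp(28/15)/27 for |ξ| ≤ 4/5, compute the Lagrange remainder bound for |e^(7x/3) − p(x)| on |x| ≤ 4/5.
10976*exp(28/15)/10125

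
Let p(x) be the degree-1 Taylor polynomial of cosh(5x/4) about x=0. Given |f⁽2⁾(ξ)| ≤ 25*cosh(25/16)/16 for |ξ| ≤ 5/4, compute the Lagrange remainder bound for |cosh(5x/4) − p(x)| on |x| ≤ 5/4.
625*cosh(25/16)/512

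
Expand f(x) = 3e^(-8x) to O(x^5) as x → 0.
3 - 24*x + 96*x**2 - 256*x**3 + 512*x**4 + O(x**5)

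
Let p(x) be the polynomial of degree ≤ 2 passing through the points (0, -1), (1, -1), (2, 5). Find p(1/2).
-7/4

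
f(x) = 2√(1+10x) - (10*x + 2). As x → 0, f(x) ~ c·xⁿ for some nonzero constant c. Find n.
2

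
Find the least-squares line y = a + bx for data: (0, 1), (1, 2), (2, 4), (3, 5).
a = 9/10, b = 7/5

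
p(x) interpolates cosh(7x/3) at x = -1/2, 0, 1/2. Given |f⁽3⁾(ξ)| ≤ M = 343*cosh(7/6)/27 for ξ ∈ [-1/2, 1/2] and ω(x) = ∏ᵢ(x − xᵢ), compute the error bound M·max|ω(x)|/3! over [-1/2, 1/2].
343*sqrt(3)*cosh(7/6)/5832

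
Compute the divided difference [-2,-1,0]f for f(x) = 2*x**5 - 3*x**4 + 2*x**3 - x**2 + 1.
-58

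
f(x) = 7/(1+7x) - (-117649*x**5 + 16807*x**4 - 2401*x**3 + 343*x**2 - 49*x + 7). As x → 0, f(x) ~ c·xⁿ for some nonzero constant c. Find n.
6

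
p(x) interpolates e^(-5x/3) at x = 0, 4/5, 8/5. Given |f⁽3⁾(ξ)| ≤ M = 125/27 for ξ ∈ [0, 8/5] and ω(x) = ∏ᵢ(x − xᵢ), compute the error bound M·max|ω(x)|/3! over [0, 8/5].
64*sqrt(3)/729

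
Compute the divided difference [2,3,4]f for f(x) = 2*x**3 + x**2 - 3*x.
19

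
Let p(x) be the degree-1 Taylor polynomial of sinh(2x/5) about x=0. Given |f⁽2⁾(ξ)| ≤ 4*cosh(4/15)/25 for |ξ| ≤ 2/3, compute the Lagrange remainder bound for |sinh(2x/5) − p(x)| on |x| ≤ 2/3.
8*cosh(4/15)/225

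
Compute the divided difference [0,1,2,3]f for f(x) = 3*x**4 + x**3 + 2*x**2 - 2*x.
19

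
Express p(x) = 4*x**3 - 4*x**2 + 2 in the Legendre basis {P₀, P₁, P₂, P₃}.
(2/3)P₀ + (12/5)P₁ + (-8/3)P₂ + (8/5)P₃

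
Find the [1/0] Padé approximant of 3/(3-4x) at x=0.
4*x/3 + 1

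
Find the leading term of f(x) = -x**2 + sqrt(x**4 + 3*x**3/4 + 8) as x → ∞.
3*x/8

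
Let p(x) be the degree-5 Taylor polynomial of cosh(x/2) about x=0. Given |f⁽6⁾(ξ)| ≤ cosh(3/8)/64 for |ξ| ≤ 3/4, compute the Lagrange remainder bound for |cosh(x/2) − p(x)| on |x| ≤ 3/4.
81*cosh(3/8)/20971520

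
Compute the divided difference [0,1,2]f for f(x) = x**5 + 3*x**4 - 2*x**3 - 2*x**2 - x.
28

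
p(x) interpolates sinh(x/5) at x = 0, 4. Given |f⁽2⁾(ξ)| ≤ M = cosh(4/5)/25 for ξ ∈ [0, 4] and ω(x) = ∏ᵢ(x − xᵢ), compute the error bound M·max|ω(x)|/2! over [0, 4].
2*cosh(4/5)/25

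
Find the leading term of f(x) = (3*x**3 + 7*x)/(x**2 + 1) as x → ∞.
3*x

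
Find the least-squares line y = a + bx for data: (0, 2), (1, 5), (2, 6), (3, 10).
a = 2, b = 5/2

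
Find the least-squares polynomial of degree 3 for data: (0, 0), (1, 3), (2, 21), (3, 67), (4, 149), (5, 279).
1/14 + (-53/28)x + (39/14)x² + (7/4)x³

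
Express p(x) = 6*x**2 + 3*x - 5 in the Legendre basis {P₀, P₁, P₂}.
(-3)P₀ + (3)P₁ + (4)P₂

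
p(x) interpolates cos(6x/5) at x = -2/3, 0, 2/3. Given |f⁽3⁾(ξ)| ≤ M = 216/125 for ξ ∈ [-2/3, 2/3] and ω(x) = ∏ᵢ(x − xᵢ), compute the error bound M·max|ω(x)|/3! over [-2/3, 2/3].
64*sqrt(3)/3375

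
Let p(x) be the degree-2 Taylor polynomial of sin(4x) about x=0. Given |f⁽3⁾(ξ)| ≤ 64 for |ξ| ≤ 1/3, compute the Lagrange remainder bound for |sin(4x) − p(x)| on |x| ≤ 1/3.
32/81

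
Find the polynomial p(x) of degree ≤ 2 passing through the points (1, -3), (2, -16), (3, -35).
-3*x**2 - 4*x + 4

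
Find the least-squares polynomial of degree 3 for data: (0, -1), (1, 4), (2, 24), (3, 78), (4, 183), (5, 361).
-68/63 + (1613/378)x + (-545/252)x² + (341/108)x³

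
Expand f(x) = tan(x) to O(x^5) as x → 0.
x + x**3/3 + O(x**5)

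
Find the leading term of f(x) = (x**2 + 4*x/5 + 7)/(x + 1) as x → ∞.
x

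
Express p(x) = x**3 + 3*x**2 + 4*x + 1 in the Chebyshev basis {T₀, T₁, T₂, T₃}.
(5/2)T₀ + (19/4)T₁ + (3/2)T₂ + (1/4)T₃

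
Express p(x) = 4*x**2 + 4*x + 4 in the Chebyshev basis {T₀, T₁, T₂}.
(6)T₀ + (4)T₁ + (2)T₂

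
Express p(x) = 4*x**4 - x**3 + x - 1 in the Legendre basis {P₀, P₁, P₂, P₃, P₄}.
(-1/5)P₀ + (2/5)P₁ + (16/7)P₂ + (-2/5)P₃ + (32/35)P₄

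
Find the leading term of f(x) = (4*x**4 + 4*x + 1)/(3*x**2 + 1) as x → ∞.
4*x**2/3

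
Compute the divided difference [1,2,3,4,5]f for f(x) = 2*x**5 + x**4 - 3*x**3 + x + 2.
31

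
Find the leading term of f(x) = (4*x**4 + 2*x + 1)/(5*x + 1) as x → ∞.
4*x**3/5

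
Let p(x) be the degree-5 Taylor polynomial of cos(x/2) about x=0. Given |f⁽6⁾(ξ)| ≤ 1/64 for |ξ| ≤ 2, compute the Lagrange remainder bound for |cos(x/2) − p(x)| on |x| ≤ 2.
1/720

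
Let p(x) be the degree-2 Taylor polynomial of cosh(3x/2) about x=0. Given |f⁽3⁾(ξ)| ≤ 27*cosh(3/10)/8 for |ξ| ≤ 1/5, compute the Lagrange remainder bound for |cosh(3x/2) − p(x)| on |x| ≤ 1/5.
9*cosh(3/10)/2000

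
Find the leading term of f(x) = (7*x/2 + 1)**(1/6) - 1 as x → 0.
7*x/12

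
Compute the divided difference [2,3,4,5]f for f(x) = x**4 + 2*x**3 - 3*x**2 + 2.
16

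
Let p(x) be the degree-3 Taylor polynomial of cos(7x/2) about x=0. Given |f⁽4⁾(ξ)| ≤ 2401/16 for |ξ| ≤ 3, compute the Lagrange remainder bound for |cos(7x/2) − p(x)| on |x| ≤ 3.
64827/128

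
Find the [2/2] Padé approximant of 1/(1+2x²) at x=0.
1/(2*x**2 + 1)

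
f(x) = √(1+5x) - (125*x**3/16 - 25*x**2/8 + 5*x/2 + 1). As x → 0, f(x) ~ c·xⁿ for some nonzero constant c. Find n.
4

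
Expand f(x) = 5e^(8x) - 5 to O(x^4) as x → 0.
40*x + 160*x**2 + 1280*x**3/3 + O(x**4)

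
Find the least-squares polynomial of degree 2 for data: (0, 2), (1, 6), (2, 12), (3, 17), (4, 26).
73/35 + (233/70)x + (9/14)x²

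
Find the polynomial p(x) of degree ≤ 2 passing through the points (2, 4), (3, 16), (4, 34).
3*x**2 - 3*x - 2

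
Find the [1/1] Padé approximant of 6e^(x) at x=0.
(3*x + 6)/(1 - x/2)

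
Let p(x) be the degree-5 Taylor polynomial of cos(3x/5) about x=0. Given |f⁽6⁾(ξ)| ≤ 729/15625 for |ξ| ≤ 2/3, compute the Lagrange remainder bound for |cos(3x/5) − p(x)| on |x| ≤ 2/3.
4/703125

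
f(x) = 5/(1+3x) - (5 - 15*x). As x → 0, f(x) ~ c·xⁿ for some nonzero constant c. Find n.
2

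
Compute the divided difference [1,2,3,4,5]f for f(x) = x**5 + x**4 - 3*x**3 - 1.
16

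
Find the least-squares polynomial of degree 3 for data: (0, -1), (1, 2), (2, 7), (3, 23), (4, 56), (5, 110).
-103/126 + (271/108)x + (-163/126)x² + (113/108)x³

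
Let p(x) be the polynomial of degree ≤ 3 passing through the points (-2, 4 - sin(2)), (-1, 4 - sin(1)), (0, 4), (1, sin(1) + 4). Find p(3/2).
5*sin(2)/16 + 7*sin(1)/8 + 4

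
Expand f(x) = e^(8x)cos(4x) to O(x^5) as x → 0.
1 + 8*x + 24*x**2 + 64*x**3/3 - 224*x**4/3 + O(x**5)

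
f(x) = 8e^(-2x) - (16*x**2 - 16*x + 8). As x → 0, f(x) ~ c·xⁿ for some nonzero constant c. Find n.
3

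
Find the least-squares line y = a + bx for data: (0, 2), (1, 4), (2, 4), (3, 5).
a = 12/5, b = 9/10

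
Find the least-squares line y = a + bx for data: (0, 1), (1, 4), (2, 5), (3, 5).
a = 9/5, b = 13/10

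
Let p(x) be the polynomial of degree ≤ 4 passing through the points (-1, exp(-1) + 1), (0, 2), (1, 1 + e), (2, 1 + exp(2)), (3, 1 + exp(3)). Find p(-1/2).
(35 + e*(-70*e - 5*exp(3) + 28*exp(2) + 268))*exp(-1)/128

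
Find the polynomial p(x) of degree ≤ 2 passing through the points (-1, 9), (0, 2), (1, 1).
3*x**2 - 4*x + 2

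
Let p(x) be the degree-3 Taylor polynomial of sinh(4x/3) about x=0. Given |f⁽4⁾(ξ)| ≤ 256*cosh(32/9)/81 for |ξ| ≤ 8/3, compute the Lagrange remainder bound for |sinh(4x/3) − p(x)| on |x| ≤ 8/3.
131072*cosh(32/9)/19683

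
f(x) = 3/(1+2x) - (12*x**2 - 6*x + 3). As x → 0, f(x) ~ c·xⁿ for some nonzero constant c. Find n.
3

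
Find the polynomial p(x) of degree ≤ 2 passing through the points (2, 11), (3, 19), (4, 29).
x**2 + 3*x + 1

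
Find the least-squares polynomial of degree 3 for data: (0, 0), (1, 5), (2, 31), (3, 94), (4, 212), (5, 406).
-11/63 + (773/378)x + (151/252)x² + (329/108)x³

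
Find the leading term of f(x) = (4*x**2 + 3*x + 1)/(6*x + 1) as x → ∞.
2*x/3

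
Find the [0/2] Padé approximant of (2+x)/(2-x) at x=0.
1/(x**2/2 - x + 1)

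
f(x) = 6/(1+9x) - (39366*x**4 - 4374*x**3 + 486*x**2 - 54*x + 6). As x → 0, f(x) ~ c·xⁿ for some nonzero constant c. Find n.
5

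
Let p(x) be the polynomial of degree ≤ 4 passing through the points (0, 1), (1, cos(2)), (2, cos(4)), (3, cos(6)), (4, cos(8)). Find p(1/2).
35*cos(2)/32 - 5*cos(8)/128 + 7*cos(6)/32 + 35/128 - 35*cos(4)/64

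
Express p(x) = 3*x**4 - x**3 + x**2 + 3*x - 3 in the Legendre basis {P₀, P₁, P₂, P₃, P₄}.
(-31/15)P₀ + (12/5)P₁ + (50/21)P₂ + (-2/5)P₃ + (24/35)P₄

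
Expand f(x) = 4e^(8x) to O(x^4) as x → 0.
4 + 32*x + 128*x**2 + 1024*x**3/3 + O(x**4)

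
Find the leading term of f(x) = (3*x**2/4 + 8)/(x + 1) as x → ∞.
3*x/4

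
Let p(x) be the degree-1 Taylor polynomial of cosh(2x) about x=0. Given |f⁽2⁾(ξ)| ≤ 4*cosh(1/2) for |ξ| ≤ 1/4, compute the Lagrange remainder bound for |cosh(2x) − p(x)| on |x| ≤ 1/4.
cosh(1/2)/8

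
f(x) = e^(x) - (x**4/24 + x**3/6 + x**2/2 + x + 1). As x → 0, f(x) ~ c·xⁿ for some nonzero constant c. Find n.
5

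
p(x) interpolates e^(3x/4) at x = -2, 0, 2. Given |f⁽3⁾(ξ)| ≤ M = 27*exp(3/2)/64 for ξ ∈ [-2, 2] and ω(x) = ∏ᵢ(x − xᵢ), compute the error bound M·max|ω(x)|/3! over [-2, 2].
sqrt(3)*exp(3/2)/8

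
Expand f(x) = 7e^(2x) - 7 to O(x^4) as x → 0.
14*x + 14*x**2 + 28*x**3/3 + O(x**4)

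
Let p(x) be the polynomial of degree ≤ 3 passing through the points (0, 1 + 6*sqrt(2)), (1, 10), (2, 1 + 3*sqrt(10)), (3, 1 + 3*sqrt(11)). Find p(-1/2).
-299/16 - 15*sqrt(11)/16 + 63*sqrt(10)/16 + 105*sqrt(2)/8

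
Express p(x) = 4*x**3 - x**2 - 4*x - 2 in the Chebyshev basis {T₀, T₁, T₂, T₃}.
(-5/2)T₀ - T₁ + (-1/2)T₂ + T₃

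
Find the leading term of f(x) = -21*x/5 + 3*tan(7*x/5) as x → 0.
343*x**3/125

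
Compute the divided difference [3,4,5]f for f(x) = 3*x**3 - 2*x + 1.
36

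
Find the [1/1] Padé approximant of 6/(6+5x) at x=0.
1/(5*x/6 + 1)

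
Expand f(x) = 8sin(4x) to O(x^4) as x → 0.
32*x - 256*x**3/3 + O(x**4)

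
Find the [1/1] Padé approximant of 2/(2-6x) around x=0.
1/(1 - 3*x)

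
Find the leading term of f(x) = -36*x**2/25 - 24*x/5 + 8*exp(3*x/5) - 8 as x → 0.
36*x**3/125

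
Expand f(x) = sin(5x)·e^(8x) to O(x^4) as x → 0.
5*x + 40*x**2 + 835*x**3/6 + O(x**4)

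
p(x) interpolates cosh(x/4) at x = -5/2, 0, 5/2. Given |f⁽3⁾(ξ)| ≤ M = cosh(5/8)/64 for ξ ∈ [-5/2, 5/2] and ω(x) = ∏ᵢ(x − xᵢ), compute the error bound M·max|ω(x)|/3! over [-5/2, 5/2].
125*sqrt(3)*cosh(5/8)/13824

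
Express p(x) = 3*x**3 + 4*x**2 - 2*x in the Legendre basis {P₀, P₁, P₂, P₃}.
(4/3)P₀ + (-1/5)P₁ + (8/3)P₂ + (6/5)P₃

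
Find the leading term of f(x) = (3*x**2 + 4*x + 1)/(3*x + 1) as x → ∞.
x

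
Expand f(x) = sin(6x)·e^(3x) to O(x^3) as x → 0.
6*x + 18*x**2 + O(x**3)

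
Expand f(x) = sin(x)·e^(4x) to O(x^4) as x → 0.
x + 4*x**2 + 47*x**3/6 + O(x**4)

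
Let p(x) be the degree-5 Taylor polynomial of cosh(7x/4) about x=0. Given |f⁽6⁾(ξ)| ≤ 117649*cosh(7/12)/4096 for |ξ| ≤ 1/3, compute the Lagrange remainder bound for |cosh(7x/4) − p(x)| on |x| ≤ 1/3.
117649*cosh(7/12)/2149908480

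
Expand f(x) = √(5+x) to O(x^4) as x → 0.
sqrt(5) + sqrt(5)*x/10 - sqrt(5)*x**2/200 + sqrt(5)*x**3/2000 + O(x**4)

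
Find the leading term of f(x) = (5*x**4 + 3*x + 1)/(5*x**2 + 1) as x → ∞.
x**2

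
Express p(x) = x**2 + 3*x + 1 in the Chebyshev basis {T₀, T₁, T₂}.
(3/2)T₀ + (3)T₁ + (1/2)T₂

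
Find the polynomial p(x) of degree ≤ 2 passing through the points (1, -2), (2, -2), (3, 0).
x**2 - 3*x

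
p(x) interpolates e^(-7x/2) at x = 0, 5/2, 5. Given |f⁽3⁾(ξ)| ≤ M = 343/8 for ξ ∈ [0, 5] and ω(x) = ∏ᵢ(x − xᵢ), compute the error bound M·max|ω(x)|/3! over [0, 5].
42875*sqrt(3)/1728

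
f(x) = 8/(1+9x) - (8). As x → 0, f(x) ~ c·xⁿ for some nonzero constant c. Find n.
1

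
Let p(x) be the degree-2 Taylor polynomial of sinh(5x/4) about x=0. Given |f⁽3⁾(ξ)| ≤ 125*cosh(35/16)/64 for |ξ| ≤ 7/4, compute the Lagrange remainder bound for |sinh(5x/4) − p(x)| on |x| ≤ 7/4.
42875*cosh(35/16)/24576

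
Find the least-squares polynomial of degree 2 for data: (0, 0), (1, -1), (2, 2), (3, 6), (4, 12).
-9/35 + (-83/70)x + (15/14)x²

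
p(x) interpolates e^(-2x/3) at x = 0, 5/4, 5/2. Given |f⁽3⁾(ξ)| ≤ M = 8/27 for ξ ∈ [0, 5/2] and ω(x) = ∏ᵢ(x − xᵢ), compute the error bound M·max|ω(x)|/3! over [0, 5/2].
125*sqrt(3)/5832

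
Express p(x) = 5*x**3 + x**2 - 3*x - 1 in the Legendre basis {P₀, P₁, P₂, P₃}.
(-2/3)P₀ + (2/3)P₂ + (2)P₃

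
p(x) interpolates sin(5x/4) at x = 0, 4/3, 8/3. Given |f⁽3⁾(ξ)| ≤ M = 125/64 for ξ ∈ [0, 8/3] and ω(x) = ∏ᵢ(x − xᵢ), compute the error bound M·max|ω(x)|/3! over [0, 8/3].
125*sqrt(3)/729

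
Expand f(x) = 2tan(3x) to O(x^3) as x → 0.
6*x + O(x**3)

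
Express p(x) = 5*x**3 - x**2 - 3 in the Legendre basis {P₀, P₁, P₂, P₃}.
(-10/3)P₀ + (3)P₁ + (-2/3)P₂ + (2)P₃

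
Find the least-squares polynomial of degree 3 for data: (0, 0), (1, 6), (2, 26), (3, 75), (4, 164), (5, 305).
8/63 + (715/378)x + (377/252)x² + (223/108)x³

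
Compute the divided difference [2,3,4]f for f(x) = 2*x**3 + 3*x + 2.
18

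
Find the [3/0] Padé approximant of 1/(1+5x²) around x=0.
1 - 5*x**2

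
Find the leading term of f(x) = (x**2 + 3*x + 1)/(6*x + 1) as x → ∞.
x/6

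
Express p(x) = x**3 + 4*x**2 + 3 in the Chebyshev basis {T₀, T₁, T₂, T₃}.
(5)T₀ + (3/4)T₁ + (2)T₂ + (1/4)T₃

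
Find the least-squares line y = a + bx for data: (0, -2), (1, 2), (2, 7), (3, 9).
a = -17/10, b = 19/5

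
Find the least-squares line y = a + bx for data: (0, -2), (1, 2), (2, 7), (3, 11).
a = -21/10, b = 22/5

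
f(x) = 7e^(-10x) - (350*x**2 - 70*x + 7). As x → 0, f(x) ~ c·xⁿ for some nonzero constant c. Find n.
3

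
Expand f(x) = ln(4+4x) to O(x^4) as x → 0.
log(4) + x - x**2/2 + x**3/3 + O(x**4)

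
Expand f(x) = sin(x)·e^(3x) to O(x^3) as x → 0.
x + 3*x**2 + O(x**3)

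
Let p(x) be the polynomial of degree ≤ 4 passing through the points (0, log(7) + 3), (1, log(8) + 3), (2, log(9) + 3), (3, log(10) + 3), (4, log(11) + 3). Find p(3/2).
log(6*11**(3/128)*2**(1/4)*3**(13/32)*5**(27/32)*7**(123/128)/35) + 3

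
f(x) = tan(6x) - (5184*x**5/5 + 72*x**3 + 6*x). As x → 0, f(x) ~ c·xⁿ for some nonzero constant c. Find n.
7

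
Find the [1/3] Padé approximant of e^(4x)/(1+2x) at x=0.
(2*x + 1)/(16*x**3/3 - 4*x**2 + 1)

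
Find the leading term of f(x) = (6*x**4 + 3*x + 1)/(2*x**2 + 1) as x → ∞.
3*x**2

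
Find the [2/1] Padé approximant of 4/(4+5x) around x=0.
1/(5*x/4 + 1)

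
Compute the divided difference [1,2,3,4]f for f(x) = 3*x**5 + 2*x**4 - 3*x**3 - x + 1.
212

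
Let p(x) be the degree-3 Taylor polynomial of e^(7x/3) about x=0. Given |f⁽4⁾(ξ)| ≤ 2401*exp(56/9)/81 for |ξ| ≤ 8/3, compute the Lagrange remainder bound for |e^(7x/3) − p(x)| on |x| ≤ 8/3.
1229312*exp(56/9)/19683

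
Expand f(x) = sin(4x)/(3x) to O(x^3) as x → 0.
4/3 - 32*x**2/9 + O(x**3)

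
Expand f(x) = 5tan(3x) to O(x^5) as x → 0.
15*x + 45*x**3 + O(x**5)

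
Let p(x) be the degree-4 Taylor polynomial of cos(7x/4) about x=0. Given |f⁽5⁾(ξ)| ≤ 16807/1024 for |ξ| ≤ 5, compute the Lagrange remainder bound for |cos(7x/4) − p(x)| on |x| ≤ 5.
10504375/24576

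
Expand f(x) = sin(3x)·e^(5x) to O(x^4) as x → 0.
3*x + 15*x**2 + 33*x**3 + O(x**4)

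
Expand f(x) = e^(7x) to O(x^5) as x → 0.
1 + 7*x + 49*x**2/2 + 343*x**3/6 + 2401*x**4/24 + O(x**5)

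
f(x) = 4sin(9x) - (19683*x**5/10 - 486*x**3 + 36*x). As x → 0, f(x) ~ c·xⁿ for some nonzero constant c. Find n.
7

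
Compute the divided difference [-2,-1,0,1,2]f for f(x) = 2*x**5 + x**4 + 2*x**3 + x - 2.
1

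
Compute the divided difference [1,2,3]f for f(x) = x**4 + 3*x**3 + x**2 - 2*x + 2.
44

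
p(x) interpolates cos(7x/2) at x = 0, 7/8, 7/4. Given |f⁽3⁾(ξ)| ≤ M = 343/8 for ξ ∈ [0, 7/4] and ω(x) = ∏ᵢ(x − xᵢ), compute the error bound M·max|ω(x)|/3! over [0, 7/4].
117649*sqrt(3)/110592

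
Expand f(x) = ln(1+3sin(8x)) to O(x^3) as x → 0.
24*x - 288*x**2 + O(x**3)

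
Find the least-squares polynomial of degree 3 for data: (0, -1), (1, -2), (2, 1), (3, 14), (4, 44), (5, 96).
-41/42 + (-265/252)x + (-22/21)x² + (37/36)x³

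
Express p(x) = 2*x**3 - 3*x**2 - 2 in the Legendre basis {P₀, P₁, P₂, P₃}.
(-3)P₀ + (6/5)P₁ + (-2)P₂ + (4/5)P₃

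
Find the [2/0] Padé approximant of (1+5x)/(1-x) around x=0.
6*x**2 + 6*x + 1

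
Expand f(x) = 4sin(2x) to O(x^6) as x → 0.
8*x - 16*x**3/3 + 16*x**5/15 + O(x**6)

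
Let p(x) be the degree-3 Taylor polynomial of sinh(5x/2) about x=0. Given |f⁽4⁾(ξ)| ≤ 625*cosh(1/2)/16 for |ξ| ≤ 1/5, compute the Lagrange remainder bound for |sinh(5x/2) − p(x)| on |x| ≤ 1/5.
cosh(1/2)/384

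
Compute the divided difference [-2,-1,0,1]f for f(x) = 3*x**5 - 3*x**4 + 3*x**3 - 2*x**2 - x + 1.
24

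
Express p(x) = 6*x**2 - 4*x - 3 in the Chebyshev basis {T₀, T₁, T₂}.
(-4)T₁ + (3)T₂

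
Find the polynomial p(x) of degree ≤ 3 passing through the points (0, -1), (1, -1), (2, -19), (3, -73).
-3*x**3 + 3*x - 1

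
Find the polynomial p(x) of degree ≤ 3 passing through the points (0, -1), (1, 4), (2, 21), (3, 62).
2*x**3 + 3*x - 1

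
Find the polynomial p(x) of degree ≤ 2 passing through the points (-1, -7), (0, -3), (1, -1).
-x**2 + 3*x - 3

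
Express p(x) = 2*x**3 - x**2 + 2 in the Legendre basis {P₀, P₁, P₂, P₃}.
(5/3)P₀ + (6/5)P₁ + (-2/3)P₂ + (4/5)P₃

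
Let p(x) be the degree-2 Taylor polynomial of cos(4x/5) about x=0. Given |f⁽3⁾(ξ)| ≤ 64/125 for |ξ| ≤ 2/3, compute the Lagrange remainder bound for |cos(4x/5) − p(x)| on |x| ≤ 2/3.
256/10125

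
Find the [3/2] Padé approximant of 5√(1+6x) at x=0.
(135*x**3/4 + 405*x**2/4 + 45*x + 5)/(27*x**2/4 + 6*x + 1)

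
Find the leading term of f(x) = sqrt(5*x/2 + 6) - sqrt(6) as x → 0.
5*sqrt(6)*x/24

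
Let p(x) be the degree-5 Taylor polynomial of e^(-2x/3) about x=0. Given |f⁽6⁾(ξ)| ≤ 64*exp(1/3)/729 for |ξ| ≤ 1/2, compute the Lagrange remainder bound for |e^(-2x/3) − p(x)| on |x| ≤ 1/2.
exp(1/3)/524880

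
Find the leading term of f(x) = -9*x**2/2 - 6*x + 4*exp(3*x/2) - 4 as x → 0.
9*x**3/4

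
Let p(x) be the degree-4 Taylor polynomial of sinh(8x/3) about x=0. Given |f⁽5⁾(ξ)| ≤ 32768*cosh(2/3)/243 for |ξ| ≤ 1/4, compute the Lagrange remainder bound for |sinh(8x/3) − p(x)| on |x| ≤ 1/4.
4*cosh(2/3)/3645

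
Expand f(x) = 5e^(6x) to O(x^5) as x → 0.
5 + 30*x + 90*x**2 + 180*x**3 + 270*x**4 + O(x**5)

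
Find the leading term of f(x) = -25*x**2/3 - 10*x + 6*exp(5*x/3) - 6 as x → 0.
125*x**3/27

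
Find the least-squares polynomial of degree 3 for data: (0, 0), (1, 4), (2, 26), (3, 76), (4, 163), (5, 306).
-5/18 + (779/756)x + (125/63)x² + (217/108)x³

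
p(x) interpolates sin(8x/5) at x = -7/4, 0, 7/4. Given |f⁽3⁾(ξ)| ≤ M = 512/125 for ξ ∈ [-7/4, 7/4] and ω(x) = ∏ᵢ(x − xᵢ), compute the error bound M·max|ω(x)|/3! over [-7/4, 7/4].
2744*sqrt(3)/3375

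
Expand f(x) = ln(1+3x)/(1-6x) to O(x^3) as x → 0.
3*x + 27*x**2/2 + O(x**3)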